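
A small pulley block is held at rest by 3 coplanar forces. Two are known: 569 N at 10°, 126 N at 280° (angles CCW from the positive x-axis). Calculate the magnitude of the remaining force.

F ≈ 583 N

Sum the known components: ΣF_x = 582.2 N, ΣF_y = -25.28 N.
For equilibrium the remaining force must supply (−ΣF_x, −ΣF_y) = (-582.2, 25.28) N.
Magnitude = √((-582.2)² + (25.28)²) = 582.8 N; direction = atan2(25.28, -582.2) = 177.5°.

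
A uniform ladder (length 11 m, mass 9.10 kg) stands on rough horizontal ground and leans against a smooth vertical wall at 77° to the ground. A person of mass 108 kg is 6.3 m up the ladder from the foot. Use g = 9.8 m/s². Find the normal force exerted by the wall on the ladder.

Torques about the foot: N_wall · 11 sin 77° = 9.10×9.8×5.5 cos 77° + 108×9.8×6.3 cos 77° → N_wall = 150.24 N.

N_wall ≈ 150 N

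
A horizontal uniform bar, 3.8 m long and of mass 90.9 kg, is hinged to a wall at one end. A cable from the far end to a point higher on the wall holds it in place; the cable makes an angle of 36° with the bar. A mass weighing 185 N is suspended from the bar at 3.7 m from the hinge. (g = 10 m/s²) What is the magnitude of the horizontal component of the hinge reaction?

Take torques about the hinge: T sin 36° · 3.8 = 90.9×10×1.9 + 185×3.7 = 2411.6 N·m.
So T = 2411.6 / (0.5878 × 3.8) = 1079.7 N.
ΣF_x = 0: H_x = T cos 36° = 873.5 N.

H_x ≈ 873 N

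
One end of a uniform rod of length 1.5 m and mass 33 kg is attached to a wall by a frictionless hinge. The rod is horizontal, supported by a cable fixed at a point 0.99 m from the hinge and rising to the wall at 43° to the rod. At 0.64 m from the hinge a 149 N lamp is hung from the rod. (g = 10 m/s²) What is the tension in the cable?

T ≈ 508 N

Take torques about the hinge: T sin 43° · 0.99 = 33×10×0.75 + 149×0.64 = 342.86 N·m.
So T = 342.86 / (0.6820 × 0.99) = 507.81 N.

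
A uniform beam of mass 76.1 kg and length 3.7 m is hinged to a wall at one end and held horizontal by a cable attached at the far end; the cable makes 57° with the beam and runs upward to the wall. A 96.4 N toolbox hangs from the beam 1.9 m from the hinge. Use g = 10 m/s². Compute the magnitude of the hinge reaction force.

|H| ≈ 511 N

Take torques about the hinge: T sin 57° · 3.7 = 76.1×10×1.85 + 96.4×1.9 = 1591 N·m.
So T = 1591 / (0.8387 × 3.7) = 512.72 N.
ΣF_x = 0: H_x = T cos 57° = 279.25 N.
ΣF_y = 0: H_y = (76.1×10 + 96.4) − T sin 57° = 857.4 − 430 = 427.4 N.
|H| = √(H_x² + H_y²) = √((279.25)² + (427.4)²) = 510.54 N.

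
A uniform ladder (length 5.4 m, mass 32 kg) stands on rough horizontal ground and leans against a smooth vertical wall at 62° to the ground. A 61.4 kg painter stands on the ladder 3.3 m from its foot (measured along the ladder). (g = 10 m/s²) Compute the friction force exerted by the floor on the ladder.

Torques about the foot: N_wall · 5.4 sin 62° = 32×10×2.7 cos 62° + 61.4×10×3.3 cos 62° → N_wall = 284.58 N.
ΣF_x = 0: f_floor = N_wall = 284.58 N.

f ≈ 285 N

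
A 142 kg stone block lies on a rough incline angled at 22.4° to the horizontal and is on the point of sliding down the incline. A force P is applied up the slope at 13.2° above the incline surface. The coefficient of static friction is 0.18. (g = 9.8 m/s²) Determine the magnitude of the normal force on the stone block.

On the verge of sliding down the incline, friction equals μN and acts up the slope.
Perpendicular: N + P sin 13.2° = W cos 22.4° = 1287 N.
Along incline: P cos 13.2° + μN = W sin 22.4° with W sin 22.4° = 530.3 N.
Solving the pair for P and N: P = 320.3 N, N = 1213 N (and f = μN = 218.4 N).

N ≈ 1210 N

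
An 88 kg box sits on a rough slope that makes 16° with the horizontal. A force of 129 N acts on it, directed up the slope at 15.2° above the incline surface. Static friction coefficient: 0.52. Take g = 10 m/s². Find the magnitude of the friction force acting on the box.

f ≈ 118 N

Axes along / perpendicular to the incline. W sin 16° = 242.6 N down-slope; W cos 16° = 845.9 N into the surface.
Perpendicular: N = W cos 16° − P sin 15.2° = 845.9 − 33.82 = 812.1 N.
Along incline: P cos 15.2° + f = W sin 16° (friction acts up-slope) → f = 242.6 − 124.5 = 118.1 N.
|f| = 118.1 N ≤ μN = 422.3 N, so the box is indeed static.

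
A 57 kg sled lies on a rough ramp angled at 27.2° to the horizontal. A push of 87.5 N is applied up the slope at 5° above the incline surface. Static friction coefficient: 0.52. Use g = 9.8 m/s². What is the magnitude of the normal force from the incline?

Axes along / perpendicular to the incline. W sin 27.2° = 255.3 N down-slope; W cos 27.2° = 496.8 N into the surface.
Perpendicular: N = W cos 27.2° − P sin 5° = 496.8 − 7.626 = 489.2 N.
Along incline: P cos 5° + f = W sin 27.2° (friction acts up-slope) → f = 255.3 − 87.17 = 168.2 N.
|f| = 168.2 N ≤ μN = 254.4 N, so the sled is indeed static.

N ≈ 489 N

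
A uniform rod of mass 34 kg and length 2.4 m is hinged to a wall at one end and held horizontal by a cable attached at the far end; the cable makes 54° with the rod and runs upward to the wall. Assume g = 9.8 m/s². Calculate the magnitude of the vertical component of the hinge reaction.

Take torques about the hinge: T sin 54° · 2.4 = 34×9.8×1.2 = 399.84 N·m.
So T = 399.84 / (0.8090 × 2.4) = 205.93 N.
ΣF_y = 0: H_y = (34×9.8) − T sin 54° = 333.2 − 166.6 = 166.6 N.

|H_y| ≈ 167 N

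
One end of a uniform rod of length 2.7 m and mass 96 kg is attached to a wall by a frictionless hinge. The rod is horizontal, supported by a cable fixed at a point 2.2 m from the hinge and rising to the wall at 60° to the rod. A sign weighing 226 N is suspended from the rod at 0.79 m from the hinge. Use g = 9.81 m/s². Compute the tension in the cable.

T ≈ 761 N

Take torques about the hinge: T sin 60° · 2.2 = 96×9.81×1.35 + 226×0.79 = 1449.9 N·m.
So T = 1449.9 / (0.8660 × 2.2) = 761.01 N.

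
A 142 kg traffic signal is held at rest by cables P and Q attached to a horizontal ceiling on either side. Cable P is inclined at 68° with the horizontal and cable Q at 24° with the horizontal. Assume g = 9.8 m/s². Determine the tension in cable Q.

Weight W = 142 × 9.8 = 1392 N acts straight down.
Horizontal: T_P cos 68° = T_Q cos 24°  →  T_P = 2.439 T_Q.
Vertical: T_P sin 68° + T_Q sin 24° = 1392.
Substituting the horizontal relation into the vertical equation gives 2.668 T_Q = 1392, so T_Q = 521.6 N.

T_Q ≈ 522 N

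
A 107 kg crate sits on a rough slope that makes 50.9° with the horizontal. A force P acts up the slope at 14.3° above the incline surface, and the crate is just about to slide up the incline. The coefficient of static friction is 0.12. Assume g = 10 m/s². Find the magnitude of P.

P ≈ 913 N

On the verge of sliding up the incline, friction equals μN and acts down the slope.
Perpendicular: N + P sin 14.3° = W cos 50.9° = 674.8 N.
Along incline: P cos 14.3° = W sin 50.9° + μN  with W sin 50.9° = 830.4 N.
Solving the pair for P and N: P = 912.6 N, N = 449.4 N (and f = μN = 53.93 N).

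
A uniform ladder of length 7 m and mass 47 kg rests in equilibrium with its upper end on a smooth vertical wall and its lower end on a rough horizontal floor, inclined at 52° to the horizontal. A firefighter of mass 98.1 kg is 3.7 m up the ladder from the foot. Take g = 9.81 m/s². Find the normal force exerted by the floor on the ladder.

ΣF_y = 0: N_floor = 47×9.81 + 98.1×9.81 = 1423.4 N.

N_floor ≈ 1420 N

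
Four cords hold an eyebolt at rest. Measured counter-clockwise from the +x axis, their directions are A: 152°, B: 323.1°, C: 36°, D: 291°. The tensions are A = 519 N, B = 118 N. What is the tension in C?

Resolve: ΣF_x = 519 cos 152° + 118 cos 323.1° + T_C cos 36° + T_D cos 291° = 0.
        ΣF_y = 519 sin 152° + 118 sin 323.1° + T_C sin 36° + T_D sin 291° = 0.
The known terms sum to (-363.9, 172.8) N, so 0.8090 T_C + 0.3584 T_D = 363.9 and 0.5878 T_C − 0.9336 T_D = -172.8.
Solving simultaneously: T_C = 287.6 N, T_D = 366.2 N.

T_C ≈ 288 N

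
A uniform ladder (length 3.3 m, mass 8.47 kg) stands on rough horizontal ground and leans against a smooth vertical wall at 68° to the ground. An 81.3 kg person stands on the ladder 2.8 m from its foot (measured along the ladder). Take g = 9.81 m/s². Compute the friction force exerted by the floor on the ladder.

Torques about the foot: N_wall · 3.3 sin 68° = 8.47×9.81×1.65 cos 68° + 81.3×9.81×2.8 cos 68° → N_wall = 290.19 N.
ΣF_x = 0: f_floor = N_wall = 290.19 N.

f ≈ 290 N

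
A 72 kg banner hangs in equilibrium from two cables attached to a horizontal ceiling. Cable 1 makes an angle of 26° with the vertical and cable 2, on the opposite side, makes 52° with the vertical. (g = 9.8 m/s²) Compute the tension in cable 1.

T_1 ≈ 568 N

Angles from the horizontal: cable 1 is 90° − 26° = 64°, cable 2 is 90° − 52° = 38°.
Weight W = 72 × 9.8 = 705.6 N acts straight down.
Horizontal: T_1 cos 64° = T_2 cos 38°  →  T_2 = 0.5563 T_1.
Vertical: T_1 sin 64° + T_2 sin 38° = 705.6.
Substituting the horizontal relation into the vertical equation gives 1.241 T_1 = 705.6, so T_1 = 568.4 N.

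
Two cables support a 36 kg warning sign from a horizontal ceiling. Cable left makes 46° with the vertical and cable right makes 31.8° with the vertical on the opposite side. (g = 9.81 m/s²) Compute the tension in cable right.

T_right ≈ 260 N

Angles from the horizontal: cable left is 90° − 46° = 44°, cable right is 90° − 31.8° = 58.2°.
Weight W = 36 × 9.81 = 353.2 N acts straight down.
Horizontal: T_left cos 44° = T_right cos 58.2°  →  T_left = 0.7326 T_right.
Vertical: T_left sin 44° + T_right sin 58.2° = 353.2.
Substituting the horizontal relation into the vertical equation gives 1.359 T_right = 353.2, so T_right = 259.9 N.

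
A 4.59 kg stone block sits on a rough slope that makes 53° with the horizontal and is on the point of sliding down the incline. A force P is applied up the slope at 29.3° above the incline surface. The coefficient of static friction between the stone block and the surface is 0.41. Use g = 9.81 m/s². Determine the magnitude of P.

P ≈ 37 N

On the verge of sliding down the incline, friction equals μN and acts up the slope.
Perpendicular: N + P sin 29.3° = W cos 53° = 27.1 N.
Along incline: P cos 29.3° + μN = W sin 53° with W sin 53° = 35.96 N.
Solving the pair for P and N: P = 37.01 N, N = 8.986 N (and f = μN = 3.684 N).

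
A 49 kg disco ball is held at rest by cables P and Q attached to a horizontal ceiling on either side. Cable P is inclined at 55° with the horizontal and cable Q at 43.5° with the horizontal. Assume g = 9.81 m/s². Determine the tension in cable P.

Weight W = 49 × 9.81 = 480.7 N acts straight down.
Horizontal: T_P cos 55° = T_Q cos 43.5°  →  T_Q = 0.7907 T_P.
Vertical: T_P sin 55° + T_Q sin 43.5° = 480.7.
Substituting the horizontal relation into the vertical equation gives 1.363 T_P = 480.7, so T_P = 352.6 N.

T_P ≈ 353 N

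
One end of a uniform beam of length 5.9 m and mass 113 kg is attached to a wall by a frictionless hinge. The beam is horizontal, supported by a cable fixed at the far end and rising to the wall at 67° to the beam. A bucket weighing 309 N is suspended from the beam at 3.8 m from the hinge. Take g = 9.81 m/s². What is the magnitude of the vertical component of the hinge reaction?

|H_y| ≈ 664 N

Take torques about the hinge: T sin 67° · 5.9 = 113×9.81×2.95 + 309×3.8 = 4444.4 N·m.
So T = 4444.4 / (0.9205 × 5.9) = 818.34 N.
ΣF_y = 0: H_y = (113×9.81 + 309) − T sin 67° = 1417.5 − 753.28 = 664.25 N.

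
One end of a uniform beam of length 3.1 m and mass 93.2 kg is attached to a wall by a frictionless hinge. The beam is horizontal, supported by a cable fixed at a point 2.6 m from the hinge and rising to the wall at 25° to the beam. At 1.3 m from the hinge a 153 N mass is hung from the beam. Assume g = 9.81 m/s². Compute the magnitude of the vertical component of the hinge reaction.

|H_y| ≈ 446 N

Take torques about the hinge: T sin 25° · 2.6 = 93.2×9.81×1.55 + 153×1.3 = 1616.1 N·m.
So T = 1616.1 / (0.4226 × 2.6) = 1470.7 N.
ΣF_y = 0: H_y = (93.2×9.81 + 153) − T sin 25° = 1067.3 − 621.56 = 445.73 N.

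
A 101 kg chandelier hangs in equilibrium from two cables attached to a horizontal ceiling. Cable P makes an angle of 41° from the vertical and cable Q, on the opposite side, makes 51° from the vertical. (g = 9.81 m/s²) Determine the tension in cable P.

Angles from the horizontal: cable P is 90° − 41° = 49°, cable Q is 90° − 51° = 39°.
Weight W = 101 × 9.81 = 990.8 N acts straight down.
Horizontal: T_P cos 49° = T_Q cos 39°  →  T_Q = 0.8442 T_P.
Vertical: T_P sin 49° + T_Q sin 39° = 990.8.
Substituting the horizontal relation into the vertical equation gives 1.286 T_P = 990.8, so T_P = 770.5 N.

T_P ≈ 770 N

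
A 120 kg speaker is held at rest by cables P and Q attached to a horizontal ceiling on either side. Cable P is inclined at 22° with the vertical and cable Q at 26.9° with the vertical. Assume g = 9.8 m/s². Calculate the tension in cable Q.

T_Q ≈ 585 N

Angles from the horizontal: cable P is 90° − 22° = 68°, cable Q is 90° − 26.9° = 63.1°.
Weight W = 120 × 9.8 = 1176 N acts straight down.
Horizontal: T_P cos 68° = T_Q cos 63.1°  →  T_P = 1.208 T_Q.
Vertical: T_P sin 68° + T_Q sin 63.1° = 1176.
Substituting the horizontal relation into the vertical equation gives 2.012 T_Q = 1176, so T_Q = 584.6 N.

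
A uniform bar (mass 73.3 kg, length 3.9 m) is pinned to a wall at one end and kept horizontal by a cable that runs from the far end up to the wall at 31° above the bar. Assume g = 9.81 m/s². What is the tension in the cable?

Take torques about the hinge: T sin 31° · 3.9 = 73.3×9.81×1.95 = 1402.2 N·m.
So T = 1402.2 / (0.5150 × 3.9) = 698.08 N.

T ≈ 698 N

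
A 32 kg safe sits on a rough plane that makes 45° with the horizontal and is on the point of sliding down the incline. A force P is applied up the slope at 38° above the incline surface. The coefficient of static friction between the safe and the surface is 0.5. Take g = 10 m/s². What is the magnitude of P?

P ≈ 236 N

On the verge of sliding down the incline, friction equals μN and acts up the slope.
Perpendicular: N + P sin 38° = W cos 45° = 226.3 N.
Along incline: P cos 38° + μN = W sin 45° with W sin 45° = 226.3 N.
Solving the pair for P and N: P = 235.6 N, N = 81.22 N (and f = μN = 40.61 N).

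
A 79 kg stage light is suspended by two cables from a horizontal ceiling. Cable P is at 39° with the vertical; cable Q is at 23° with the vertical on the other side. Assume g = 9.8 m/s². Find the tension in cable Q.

Angles from the horizontal: cable P is 90° − 39° = 51°, cable Q is 90° − 23° = 67°.
Weight W = 79 × 9.8 = 774.2 N acts straight down.
Horizontal: T_P cos 51° = T_Q cos 67°  →  T_P = 0.6209 T_Q.
Vertical: T_P sin 51° + T_Q sin 67° = 774.2.
Substituting the horizontal relation into the vertical equation gives 1.403 T_Q = 774.2, so T_Q = 551.8 N.

T_Q ≈ 552 N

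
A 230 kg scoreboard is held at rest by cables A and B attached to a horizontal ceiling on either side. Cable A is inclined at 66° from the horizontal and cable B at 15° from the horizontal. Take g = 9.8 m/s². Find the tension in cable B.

Weight W = 230 × 9.8 = 2254 N acts straight down.
Horizontal: T_A cos 66° = T_B cos 15°  →  T_A = 2.375 T_B.
Vertical: T_A sin 66° + T_B sin 15° = 2254.
Substituting the horizontal relation into the vertical equation gives 2.428 T_B = 2254, so T_B = 928.2 N.

T_B ≈ 928 N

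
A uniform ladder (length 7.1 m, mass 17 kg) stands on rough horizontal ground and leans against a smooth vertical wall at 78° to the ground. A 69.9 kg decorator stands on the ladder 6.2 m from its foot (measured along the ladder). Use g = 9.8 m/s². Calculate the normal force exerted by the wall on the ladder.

Torques about the foot: N_wall · 7.1 sin 78° = 17×9.8×3.55 cos 78° + 69.9×9.8×6.2 cos 78° → N_wall = 144.85 N.

N_wall ≈ 145 N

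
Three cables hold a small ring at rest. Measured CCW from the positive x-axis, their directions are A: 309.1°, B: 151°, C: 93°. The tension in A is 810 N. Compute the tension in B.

Resolve: ΣF_x = 810 cos 309.1° + T_B cos 151° + T_C cos 93° = 0.
        ΣF_y = 810 sin 309.1° + T_B sin 151° + T_C sin 93° = 0.
The known terms sum to (510.8, -628.6) N, so -0.8746 T_B − 0.0523 T_C = -510.8 and 0.4848 T_B + 0.9986 T_C = 628.6.
Solving simultaneously: T_B = 562.8 N, T_C = 356.3 N.

T_B ≈ 563 N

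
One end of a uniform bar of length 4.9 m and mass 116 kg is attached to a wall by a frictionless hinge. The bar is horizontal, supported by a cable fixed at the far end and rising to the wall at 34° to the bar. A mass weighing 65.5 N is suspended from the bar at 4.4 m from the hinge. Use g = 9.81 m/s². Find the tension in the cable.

Take torques about the hinge: T sin 34° · 4.9 = 116×9.81×2.45 + 65.5×4.4 = 3076.2 N·m.
So T = 3076.2 / (0.5592 × 4.9) = 1122.7 N.

T ≈ 1120 N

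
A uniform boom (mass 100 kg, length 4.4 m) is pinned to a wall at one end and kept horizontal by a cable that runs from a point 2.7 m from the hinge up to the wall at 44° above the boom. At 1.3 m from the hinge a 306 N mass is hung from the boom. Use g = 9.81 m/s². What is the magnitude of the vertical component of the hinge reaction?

|H_y| ≈ 340 N

Take torques about the hinge: T sin 44° · 2.7 = 100×9.81×2.2 + 306×1.3 = 2556 N·m.
So T = 2556 / (0.6947 × 2.7) = 1362.8 N.
ΣF_y = 0: H_y = (100×9.81 + 306) − T sin 44° = 1287 − 946.67 = 340.33 N.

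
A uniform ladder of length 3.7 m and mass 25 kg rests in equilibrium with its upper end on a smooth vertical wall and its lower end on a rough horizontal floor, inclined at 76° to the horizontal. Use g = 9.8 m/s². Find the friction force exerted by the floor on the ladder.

Torques about the foot: N_wall · 3.7 sin 76° = 25×9.8×1.85 cos 76° → N_wall = 30.543 N.
ΣF_x = 0: f_floor = N_wall = 30.543 N.

f ≈ 30.5 N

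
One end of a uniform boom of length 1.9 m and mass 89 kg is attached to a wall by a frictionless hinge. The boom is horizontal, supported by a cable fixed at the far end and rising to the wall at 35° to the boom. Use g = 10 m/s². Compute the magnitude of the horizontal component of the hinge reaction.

H_x ≈ 636 N

Take torques about the hinge: T sin 35° · 1.9 = 89×10×0.95 = 845.5 N·m.
So T = 845.5 / (0.5736 × 1.9) = 775.83 N.
ΣF_x = 0: H_x = T cos 35° = 635.53 N.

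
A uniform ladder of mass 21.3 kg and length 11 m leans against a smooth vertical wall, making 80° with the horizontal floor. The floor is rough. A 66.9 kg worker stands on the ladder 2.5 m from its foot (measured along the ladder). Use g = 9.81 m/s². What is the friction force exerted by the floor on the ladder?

Torques about the foot: N_wall · 11 sin 80° = 21.3×9.81×5.5 cos 80° + 66.9×9.81×2.5 cos 80° → N_wall = 44.722 N.
ΣF_x = 0: f_floor = N_wall = 44.722 N.

f ≈ 44.7 N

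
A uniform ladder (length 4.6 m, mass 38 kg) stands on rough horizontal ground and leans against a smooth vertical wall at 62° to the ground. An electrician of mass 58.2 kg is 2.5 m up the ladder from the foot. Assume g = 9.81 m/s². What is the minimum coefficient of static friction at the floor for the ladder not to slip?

μ_min ≈ 0.280

ΣF_y = 0: N_floor = 38×9.81 + 58.2×9.81 = 943.72 N.
Torques about the foot: N_wall · 4.6 sin 62° = 38×9.81×2.3 cos 62° + 58.2×9.81×2.5 cos 62° → N_wall = 264.09 N.
ΣF_x = 0: f_floor = N_wall = 264.09 N.
μ_min = f_floor / N_floor = 264.09 / 943.72 = 0.2798.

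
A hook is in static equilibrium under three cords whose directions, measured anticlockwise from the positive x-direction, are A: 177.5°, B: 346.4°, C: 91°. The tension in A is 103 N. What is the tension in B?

Resolve: ΣF_x = 103 cos 177.5° + T_B cos 346.4° + T_C cos 91° = 0.
        ΣF_y = 103 sin 177.5° + T_B sin 346.4° + T_C sin 91° = 0.
The known terms sum to (-102.9, 4.493) N, so 0.9720 T_B − 0.0175 T_C = 102.9 and -0.2351 T_B + 0.9998 T_C = -4.493.
Solving simultaneously: T_B = 106.2 N, T_C = 20.49 N.

T_B ≈ 106 N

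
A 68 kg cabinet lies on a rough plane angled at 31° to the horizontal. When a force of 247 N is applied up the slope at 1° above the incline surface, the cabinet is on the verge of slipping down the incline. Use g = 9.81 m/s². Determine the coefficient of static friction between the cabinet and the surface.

μ ≈ 0.170

On the verge of sliding down the incline, friction is at its maximum μN and acts up the slope.
Perpendicular to incline: N = W cos 31° − P sin 1° = 571.8 − 4.311 = 567.5 N.
Along incline: P cos 1° + μN = W sin 31° → μ = (W sin 31° − P cos 1°) / N = 0.1702.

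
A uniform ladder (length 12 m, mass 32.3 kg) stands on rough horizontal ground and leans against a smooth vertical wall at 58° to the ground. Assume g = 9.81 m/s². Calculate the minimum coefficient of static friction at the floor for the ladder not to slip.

ΣF_y = 0: N_floor = 32.3×9.81 = 316.86 N.
Torques about the foot: N_wall · 12 sin 58° = 32.3×9.81×6 cos 58° → N_wall = 98.999 N.
ΣF_x = 0: f_floor = N_wall = 98.999 N.
μ_min = f_floor / N_floor = 98.999 / 316.86 = 0.3124.

μ_min ≈ 0.312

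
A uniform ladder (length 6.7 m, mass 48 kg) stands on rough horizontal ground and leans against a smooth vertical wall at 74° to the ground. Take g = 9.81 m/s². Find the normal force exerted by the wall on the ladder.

N_wall ≈ 67.5 N

Torques about the foot: N_wall · 6.7 sin 74° = 48×9.81×3.35 cos 74° → N_wall = 67.511 N.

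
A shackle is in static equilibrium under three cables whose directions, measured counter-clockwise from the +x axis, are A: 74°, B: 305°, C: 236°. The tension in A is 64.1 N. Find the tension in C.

T_C ≈ 53.4 N

Resolve: ΣF_x = 64.1 cos 74° + T_B cos 305° + T_C cos 236° = 0.
        ΣF_y = 64.1 sin 74° + T_B sin 305° + T_C sin 236° = 0.
The known terms sum to (17.67, 61.62) N, so 0.5736 T_B − 0.5592 T_C = -17.67 and -0.8192 T_B − 0.8290 T_C = -61.62.
Solving simultaneously: T_B = 21.22 N, T_C = 53.36 N.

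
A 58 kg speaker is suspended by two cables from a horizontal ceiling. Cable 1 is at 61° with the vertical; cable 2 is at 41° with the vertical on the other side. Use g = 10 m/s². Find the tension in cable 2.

T_2 ≈ 519 N

Angles from the horizontal: cable 1 is 90° − 61° = 29°, cable 2 is 90° − 41° = 49°.
Weight W = 58 × 10 = 580 N acts straight down.
Horizontal: T_1 cos 29° = T_2 cos 49°  →  T_1 = 0.7501 T_2.
Vertical: T_1 sin 29° + T_2 sin 49° = 580.
Substituting the horizontal relation into the vertical equation gives 1.118 T_2 = 580, so T_2 = 518.6 N.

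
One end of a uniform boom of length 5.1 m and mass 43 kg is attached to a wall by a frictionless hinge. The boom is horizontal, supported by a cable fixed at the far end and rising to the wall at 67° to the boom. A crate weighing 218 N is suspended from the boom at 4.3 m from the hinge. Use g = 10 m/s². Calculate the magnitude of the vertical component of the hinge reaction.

Take torques about the hinge: T sin 67° · 5.1 = 43×10×2.55 + 218×4.3 = 2033.9 N·m.
So T = 2033.9 / (0.9205 × 5.1) = 433.24 N.
ΣF_y = 0: H_y = (43×10 + 218) − T sin 67° = 648 − 398.8 = 249.2 N.

|H_y| ≈ 249 N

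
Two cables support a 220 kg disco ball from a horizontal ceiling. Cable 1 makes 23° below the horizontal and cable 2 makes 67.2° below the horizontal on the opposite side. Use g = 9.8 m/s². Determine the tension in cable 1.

T_1 ≈ 835 N

Weight W = 220 × 9.8 = 2156 N acts straight down.
Horizontal: T_1 cos 23° = T_2 cos 67.2°  →  T_2 = 2.375 T_1.
Vertical: T_1 sin 23° + T_2 sin 67.2° = 2156.
Substituting the horizontal relation into the vertical equation gives 2.581 T_1 = 2156, so T_1 = 835.5 N.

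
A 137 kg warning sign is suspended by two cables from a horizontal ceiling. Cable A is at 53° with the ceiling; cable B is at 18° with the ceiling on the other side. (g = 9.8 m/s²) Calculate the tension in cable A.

T_A ≈ 1350 N

Weight W = 137 × 9.8 = 1343 N acts straight down.
Horizontal: T_A cos 53° = T_B cos 18°  →  T_B = 0.6328 T_A.
Vertical: T_A sin 53° + T_B sin 18° = 1343.
Substituting the horizontal relation into the vertical equation gives 0.9942 T_A = 1343, so T_A = 1350 N.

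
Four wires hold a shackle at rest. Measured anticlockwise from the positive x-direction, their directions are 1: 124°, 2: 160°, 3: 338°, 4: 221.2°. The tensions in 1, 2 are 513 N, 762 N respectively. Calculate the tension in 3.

Resolve: ΣF_x = 513 cos 124° + 762 cos 160° + T_3 cos 338° + T_4 cos 221.2° = 0.
        ΣF_y = 513 sin 124° + 762 sin 160° + T_3 sin 338° + T_4 sin 221.2° = 0.
The known terms sum to (-1003, 685.9) N, so 0.9272 T_3 − 0.7524 T_4 = 1003 and -0.3746 T_3 − 0.6587 T_4 = -685.9.
Solving simultaneously: T_3 = 1318 N, T_4 = 291.6 N.

T_3 ≈ 1320 N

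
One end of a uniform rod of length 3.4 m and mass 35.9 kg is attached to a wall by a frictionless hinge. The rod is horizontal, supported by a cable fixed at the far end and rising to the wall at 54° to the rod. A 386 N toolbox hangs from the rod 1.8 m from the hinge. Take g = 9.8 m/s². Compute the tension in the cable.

T ≈ 470 N

Take torques about the hinge: T sin 54° · 3.4 = 35.9×9.8×1.7 + 386×1.8 = 1292.9 N·m.
So T = 1292.9 / (0.8090 × 3.4) = 470.03 N.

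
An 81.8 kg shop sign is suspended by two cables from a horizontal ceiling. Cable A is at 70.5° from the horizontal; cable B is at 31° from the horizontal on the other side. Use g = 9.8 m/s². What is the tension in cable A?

T_A ≈ 701 N

Weight W = 81.8 × 9.8 = 801.6 N acts straight down.
Horizontal: T_A cos 70.5° = T_B cos 31°  →  T_B = 0.3894 T_A.
Vertical: T_A sin 70.5° + T_B sin 31° = 801.6.
Substituting the horizontal relation into the vertical equation gives 1.143 T_A = 801.6, so T_A = 701.2 N.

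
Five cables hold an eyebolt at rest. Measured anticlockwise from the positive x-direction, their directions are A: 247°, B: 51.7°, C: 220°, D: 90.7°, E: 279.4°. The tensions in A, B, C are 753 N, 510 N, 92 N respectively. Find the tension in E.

T_E ≈ 350 N

Resolve: ΣF_x = 753 cos 247° + 510 cos 51.7° + 92 cos 220° + T_D cos 90.7° + T_E cos 279.4° = 0.
        ΣF_y = 753 sin 247° + 510 sin 51.7° + 92 sin 220° + T_D sin 90.7° + T_E sin 279.4° = 0.
The known terms sum to (-48.61, -352) N, so -0.0122 T_D + 0.1633 T_E = 48.61 and 0.9999 T_D − 0.9866 T_E = 352.
Solving simultaneously: T_D = 697.2 N, T_E = 349.8 N.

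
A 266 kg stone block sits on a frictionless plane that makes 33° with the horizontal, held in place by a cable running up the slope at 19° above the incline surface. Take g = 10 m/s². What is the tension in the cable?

T ≈ 1530 N

Take axes along and perpendicular to the incline. Weight components: W sin 33° = 1449 N down-slope, W cos 33° = 2231 N into the surface.
Along incline: T cos 19° = W sin 33° → T = 1532 N.
Perpendicular: N = W cos 33° − T sin 19° = 1732 N.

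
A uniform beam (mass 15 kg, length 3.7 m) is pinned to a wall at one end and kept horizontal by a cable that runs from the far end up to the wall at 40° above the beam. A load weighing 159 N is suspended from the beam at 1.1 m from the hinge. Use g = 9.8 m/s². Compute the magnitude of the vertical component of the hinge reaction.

Take torques about the hinge: T sin 40° · 3.7 = 15×9.8×1.85 + 159×1.1 = 446.85 N·m.
So T = 446.85 / (0.6428 × 3.7) = 187.89 N.
ΣF_y = 0: H_y = (15×9.8 + 159) − T sin 40° = 306 − 120.77 = 185.23 N.

|H_y| ≈ 185 N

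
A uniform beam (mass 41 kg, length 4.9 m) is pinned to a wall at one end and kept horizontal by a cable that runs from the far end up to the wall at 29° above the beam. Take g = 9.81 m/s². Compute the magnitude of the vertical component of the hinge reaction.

|H_y| ≈ 201 N

Take torques about the hinge: T sin 29° · 4.9 = 41×9.81×2.45 = 985.41 N·m.
So T = 985.41 / (0.4848 × 4.9) = 414.81 N.
ΣF_y = 0: H_y = (41×9.81) − T sin 29° = 402.21 − 201.11 = 201.11 N.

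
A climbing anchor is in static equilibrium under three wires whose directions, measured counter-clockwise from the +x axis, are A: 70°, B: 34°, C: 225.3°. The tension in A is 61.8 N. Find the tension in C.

Resolve: ΣF_x = 61.8 cos 70° + T_B cos 34° + T_C cos 225.3° = 0.
        ΣF_y = 61.8 sin 70° + T_B sin 34° + T_C sin 225.3° = 0.
The known terms sum to (21.14, 58.07) N, so 0.8290 T_B − 0.7034 T_C = -21.14 and 0.5592 T_B − 0.7108 T_C = -58.07.
Solving simultaneously: T_B = 131.8 N, T_C = 185.4 N.

T_C ≈ 185 N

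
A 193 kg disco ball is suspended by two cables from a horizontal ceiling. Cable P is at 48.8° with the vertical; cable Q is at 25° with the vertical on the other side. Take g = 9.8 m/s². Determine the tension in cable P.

T_P ≈ 832 N

Angles from the horizontal: cable P is 90° − 48.8° = 41.2°, cable Q is 90° − 25° = 65°.
Weight W = 193 × 9.8 = 1891 N acts straight down.
Horizontal: T_P cos 41.2° = T_Q cos 65°  →  T_Q = 1.78 T_P.
Vertical: T_P sin 41.2° + T_Q sin 65° = 1891.
Substituting the horizontal relation into the vertical equation gives 2.272 T_P = 1891, so T_P = 832.4 N.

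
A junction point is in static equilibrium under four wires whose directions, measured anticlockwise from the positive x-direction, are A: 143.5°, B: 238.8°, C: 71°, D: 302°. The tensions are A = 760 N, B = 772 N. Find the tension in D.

T_D ≈ 1140 N

Resolve: ΣF_x = 760 cos 143.5° + 772 cos 238.8° + T_C cos 71° + T_D cos 302° = 0.
        ΣF_y = 760 sin 143.5° + 772 sin 238.8° + T_C sin 71° + T_D sin 302° = 0.
The known terms sum to (-1011, -208.3) N, so 0.3256 T_C + 0.5299 T_D = 1011 and 0.9455 T_C − 0.8480 T_D = 208.3.
Solving simultaneously: T_C = 1245 N, T_D = 1143 N.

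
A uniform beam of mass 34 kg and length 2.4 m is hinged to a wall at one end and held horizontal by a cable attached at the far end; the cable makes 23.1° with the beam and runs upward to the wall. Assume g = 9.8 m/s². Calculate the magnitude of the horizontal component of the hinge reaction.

H_x ≈ 391 N

Take torques about the hinge: T sin 23.1° · 2.4 = 34×9.8×1.2 = 399.84 N·m.
So T = 399.84 / (0.3923 × 2.4) = 424.63 N.
ΣF_x = 0: H_x = T cos 23.1° = 390.59 N.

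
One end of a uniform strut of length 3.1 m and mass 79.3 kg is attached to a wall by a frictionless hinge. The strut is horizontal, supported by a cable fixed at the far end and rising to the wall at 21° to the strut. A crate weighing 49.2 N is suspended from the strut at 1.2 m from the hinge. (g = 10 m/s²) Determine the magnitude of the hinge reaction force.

Take torques about the hinge: T sin 21° · 3.1 = 79.3×10×1.55 + 49.2×1.2 = 1288.2 N·m.
So T = 1288.2 / (0.3584 × 3.1) = 1159.5 N.
ΣF_x = 0: H_x = T cos 21° = 1082.5 N.
ΣF_y = 0: H_y = (79.3×10 + 49.2) − T sin 21° = 842.2 − 415.55 = 426.65 N.
|H| = √(H_x² + H_y²) = √((1082.5)² + (426.65)²) = 1163.6 N.

|H| ≈ 1160 N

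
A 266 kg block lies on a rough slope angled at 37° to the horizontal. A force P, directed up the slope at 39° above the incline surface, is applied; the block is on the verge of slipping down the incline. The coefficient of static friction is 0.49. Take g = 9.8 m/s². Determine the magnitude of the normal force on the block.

On the verge of sliding down the incline, friction equals μN and acts up the slope.
Perpendicular: N + P sin 39° = W cos 37° = 2082 N.
Along incline: P cos 39° + μN = W sin 37° with W sin 37° = 1569 N.
Solving the pair for P and N: P = 1170 N, N = 1345 N (and f = μN = 659.2 N).

N ≈ 1350 N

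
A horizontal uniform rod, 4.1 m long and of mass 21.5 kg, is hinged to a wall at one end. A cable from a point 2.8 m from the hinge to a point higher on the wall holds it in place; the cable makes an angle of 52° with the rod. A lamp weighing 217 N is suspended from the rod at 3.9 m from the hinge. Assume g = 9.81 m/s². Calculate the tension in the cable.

T ≈ 580 N

Take torques about the hinge: T sin 52° · 2.8 = 21.5×9.81×2.05 + 217×3.9 = 1278.7 N·m.
So T = 1278.7 / (0.7880 × 2.8) = 579.52 N.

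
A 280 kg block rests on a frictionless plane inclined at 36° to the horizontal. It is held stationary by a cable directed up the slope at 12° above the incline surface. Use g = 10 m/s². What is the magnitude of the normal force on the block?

Take axes along and perpendicular to the incline. Weight components: W sin 36° = 1646 N down-slope, W cos 36° = 2265 N into the surface.
Along incline: T cos 12° = W sin 36° → T = 1683 N.
Perpendicular: N = W cos 36° − T sin 12° = 1915 N.

N ≈ 1920 N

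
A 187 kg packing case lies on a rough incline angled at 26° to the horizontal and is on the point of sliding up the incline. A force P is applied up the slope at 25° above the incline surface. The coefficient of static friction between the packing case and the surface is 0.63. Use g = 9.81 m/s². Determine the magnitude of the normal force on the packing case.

On the verge of sliding up the incline, friction equals μN and acts down the slope.
Perpendicular: N + P sin 25° = W cos 26° = 1649 N.
Along incline: P cos 25° = W sin 26° + μN  with W sin 26° = 804.2 N.
Solving the pair for P and N: P = 1572 N, N = 984.6 N (and f = μN = 620.3 N).

N ≈ 985 N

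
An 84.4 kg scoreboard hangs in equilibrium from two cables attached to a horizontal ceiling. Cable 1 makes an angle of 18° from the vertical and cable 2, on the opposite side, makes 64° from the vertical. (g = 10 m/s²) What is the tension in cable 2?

Angles from the horizontal: cable 1 is 90° − 18° = 72°, cable 2 is 90° − 64° = 26°.
Weight W = 84.4 × 10 = 844 N acts straight down.
Horizontal: T_1 cos 72° = T_2 cos 26°  →  T_1 = 2.909 T_2.
Vertical: T_1 sin 72° + T_2 sin 26° = 844.
Substituting the horizontal relation into the vertical equation gives 3.205 T_2 = 844, so T_2 = 263.4 N.

T_2 ≈ 263 N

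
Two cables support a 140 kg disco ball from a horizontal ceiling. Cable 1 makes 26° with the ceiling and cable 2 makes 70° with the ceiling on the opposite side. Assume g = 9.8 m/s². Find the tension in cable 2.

Weight W = 140 × 9.8 = 1372 N acts straight down.
Horizontal: T_1 cos 26° = T_2 cos 70°  →  T_1 = 0.3805 T_2.
Vertical: T_1 sin 26° + T_2 sin 70° = 1372.
Substituting the horizontal relation into the vertical equation gives 1.107 T_2 = 1372, so T_2 = 1240 N.

T_2 ≈ 1240 N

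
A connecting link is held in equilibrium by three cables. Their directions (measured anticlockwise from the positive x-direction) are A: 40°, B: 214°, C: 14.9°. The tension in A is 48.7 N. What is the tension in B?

T_B ≈ 63.1 N

Resolve: ΣF_x = 48.7 cos 40° + T_B cos 214° + T_C cos 14.9° = 0.
        ΣF_y = 48.7 sin 40° + T_B sin 214° + T_C sin 14.9° = 0.
The known terms sum to (37.31, 31.3) N, so -0.8290 T_B + 0.9664 T_C = -37.31 and -0.5592 T_B + 0.2571 T_C = -31.3.
Solving simultaneously: T_B = 63.13 N, T_C = 15.56 N.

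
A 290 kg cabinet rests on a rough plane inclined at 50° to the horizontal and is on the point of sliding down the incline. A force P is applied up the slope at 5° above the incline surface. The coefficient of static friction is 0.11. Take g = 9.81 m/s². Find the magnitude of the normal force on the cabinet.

N ≈ 1650 N

On the verge of sliding down the incline, friction equals μN and acts up the slope.
Perpendicular: N + P sin 5° = W cos 50° = 1829 N.
Along incline: P cos 5° + μN = W sin 50° with W sin 50° = 2179 N.
Solving the pair for P and N: P = 2005 N, N = 1654 N (and f = μN = 181.9 N).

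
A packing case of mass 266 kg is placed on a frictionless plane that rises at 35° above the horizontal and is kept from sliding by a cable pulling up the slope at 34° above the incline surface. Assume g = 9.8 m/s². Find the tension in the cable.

T ≈ 1800 N

Take axes along and perpendicular to the incline. Weight components: W sin 35° = 1495 N down-slope, W cos 35° = 2135 N into the surface.
Along incline: T cos 34° = W sin 35° → T = 1804 N.
Perpendicular: N = W cos 35° − T sin 34° = 1127 N.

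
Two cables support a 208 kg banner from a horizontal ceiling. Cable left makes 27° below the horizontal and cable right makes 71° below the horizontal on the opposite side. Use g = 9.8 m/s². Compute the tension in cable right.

T_right ≈ 1830 N

Weight W = 208 × 9.8 = 2038 N acts straight down.
Horizontal: T_left cos 27° = T_right cos 71°  →  T_left = 0.3654 T_right.
Vertical: T_left sin 27° + T_right sin 71° = 2038.
Substituting the horizontal relation into the vertical equation gives 1.111 T_right = 2038, so T_right = 1834 N.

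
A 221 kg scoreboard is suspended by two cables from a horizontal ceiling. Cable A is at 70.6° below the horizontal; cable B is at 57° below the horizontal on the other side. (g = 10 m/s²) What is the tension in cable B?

Weight W = 221 × 10 = 2210 N acts straight down.
Horizontal: T_A cos 70.6° = T_B cos 57°  →  T_A = 1.64 T_B.
Vertical: T_A sin 70.6° + T_B sin 57° = 2210.
Substituting the horizontal relation into the vertical equation gives 2.385 T_B = 2210, so T_B = 926.5 N.

T_B ≈ 927 N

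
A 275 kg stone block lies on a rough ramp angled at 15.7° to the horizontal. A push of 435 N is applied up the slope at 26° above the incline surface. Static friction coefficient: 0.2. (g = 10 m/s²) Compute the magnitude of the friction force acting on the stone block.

f ≈ 353 N

Axes along / perpendicular to the incline. W sin 15.7° = 744.2 N down-slope; W cos 15.7° = 2647 N into the surface.
Perpendicular: N = W cos 15.7° − P sin 26° = 2647 − 190.7 = 2457 N.
Along incline: P cos 26° + f = W sin 15.7° (friction acts up-slope) → f = 744.2 − 391 = 353.2 N.
|f| = 353.2 N ≤ μN = 491.3 N, so the stone block is indeed static.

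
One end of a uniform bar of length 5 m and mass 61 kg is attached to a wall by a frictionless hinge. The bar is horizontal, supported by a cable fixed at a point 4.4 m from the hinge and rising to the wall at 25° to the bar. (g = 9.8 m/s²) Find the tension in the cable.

T ≈ 804 N

Take torques about the hinge: T sin 25° · 4.4 = 61×9.8×2.5 = 1494.5 N·m.
So T = 1494.5 / (0.4226 × 4.4) = 803.7 N.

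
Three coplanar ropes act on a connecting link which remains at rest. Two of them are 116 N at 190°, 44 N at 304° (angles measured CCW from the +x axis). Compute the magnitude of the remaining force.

Sum the known components: ΣF_x = -89.63 N, ΣF_y = -56.62 N.
For equilibrium the remaining force must supply (−ΣF_x, −ΣF_y) = (89.63, 56.62) N.
Magnitude = √((89.63)² + (56.62)²) = 106 N; direction = atan2(56.62, 89.63) = 32.3°.

F ≈ 106 N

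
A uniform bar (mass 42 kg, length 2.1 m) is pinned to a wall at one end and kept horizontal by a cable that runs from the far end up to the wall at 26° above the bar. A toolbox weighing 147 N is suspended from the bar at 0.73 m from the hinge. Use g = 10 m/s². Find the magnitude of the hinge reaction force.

Take torques about the hinge: T sin 26° · 2.1 = 42×10×1.05 + 147×0.73 = 548.31 N·m.
So T = 548.31 / (0.4384 × 2.1) = 595.61 N.
ΣF_x = 0: H_x = T cos 26° = 535.33 N.
ΣF_y = 0: H_y = (42×10 + 147) − T sin 26° = 567 − 261.1 = 305.9 N.
|H| = √(H_x² + H_y²) = √((535.33)² + (305.9)²) = 616.57 N.

|H| ≈ 617 N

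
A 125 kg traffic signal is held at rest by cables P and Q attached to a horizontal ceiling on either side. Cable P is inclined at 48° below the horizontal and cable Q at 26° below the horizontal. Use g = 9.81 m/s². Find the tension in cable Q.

T_Q ≈ 854 N

Weight W = 125 × 9.81 = 1226 N acts straight down.
Horizontal: T_P cos 48° = T_Q cos 26°  →  T_P = 1.343 T_Q.
Vertical: T_P sin 48° + T_Q sin 26° = 1226.
Substituting the horizontal relation into the vertical equation gives 1.437 T_Q = 1226, so T_Q = 853.6 N.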